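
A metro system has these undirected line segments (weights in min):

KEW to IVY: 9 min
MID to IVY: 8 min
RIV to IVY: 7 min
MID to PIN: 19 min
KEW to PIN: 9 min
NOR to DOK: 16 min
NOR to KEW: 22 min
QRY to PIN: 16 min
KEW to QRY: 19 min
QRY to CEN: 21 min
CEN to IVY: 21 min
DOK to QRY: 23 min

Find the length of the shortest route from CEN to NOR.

Shortest distances from CEN:
CEN: 0
QRY: 21  (via CEN)
IVY: 21  (via CEN)
RIV: 28  (via IVY)
MID: 29  (via IVY)
KEW: 30  (via IVY)
PIN: 37  (via QRY)
DOK: 44  (via QRY)
NOR: 52  (via KEW)
Shortest route: CEN–IVY–KEW–NOR = 52 min.

52 min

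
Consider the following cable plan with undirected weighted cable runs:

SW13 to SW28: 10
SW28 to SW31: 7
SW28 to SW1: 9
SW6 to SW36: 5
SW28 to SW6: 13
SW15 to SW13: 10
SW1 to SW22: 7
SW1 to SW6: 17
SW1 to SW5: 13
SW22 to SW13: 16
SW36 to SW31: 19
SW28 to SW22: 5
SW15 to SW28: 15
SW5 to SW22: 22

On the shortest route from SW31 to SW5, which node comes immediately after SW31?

Enumerating some paths:
SW31 → SW28 → SW22 → SW1 → SW5: 7+5+7+13 = 32
SW31 → SW28 → SW22 → SW5: 7+5+22 = 34
SW31 → SW28 → SW1 → SW5: 7+9+13 = 29
The minimum is 29 via SW31 → SW28 → SW1 → SW5.
So from SW31 the first move is to SW28.

SW28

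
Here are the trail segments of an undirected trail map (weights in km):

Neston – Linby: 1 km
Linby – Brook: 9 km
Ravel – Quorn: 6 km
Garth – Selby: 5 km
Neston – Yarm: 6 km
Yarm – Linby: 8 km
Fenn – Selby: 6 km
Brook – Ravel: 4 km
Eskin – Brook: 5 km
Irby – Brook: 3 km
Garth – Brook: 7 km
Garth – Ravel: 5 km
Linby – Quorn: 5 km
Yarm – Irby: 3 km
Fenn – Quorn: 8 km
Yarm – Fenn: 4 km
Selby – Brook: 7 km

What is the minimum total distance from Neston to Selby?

16 km

Candidate routes:
Neston - Linby - Yarm - Fenn - Selby: 1+8+4+6 = 19
Neston - Yarm - Fenn - Selby: 6+4+6 = 16
Neston - Yarm - Irby - Brook - Selby: 6+3+3+7 = 19
Neston - Linby - Brook - Selby: 1+9+7 = 17
The minimum is 16 km via Neston - Yarm - Fenn - Selby.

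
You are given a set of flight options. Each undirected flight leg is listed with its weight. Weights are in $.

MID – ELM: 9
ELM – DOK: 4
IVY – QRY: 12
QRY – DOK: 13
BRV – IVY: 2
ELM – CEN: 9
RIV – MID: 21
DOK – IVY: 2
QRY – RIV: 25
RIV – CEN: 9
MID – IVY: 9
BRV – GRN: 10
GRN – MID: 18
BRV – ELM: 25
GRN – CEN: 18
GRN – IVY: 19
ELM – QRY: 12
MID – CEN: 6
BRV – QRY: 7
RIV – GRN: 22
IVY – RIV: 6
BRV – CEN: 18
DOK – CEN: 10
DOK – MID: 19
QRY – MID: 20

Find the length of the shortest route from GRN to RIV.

Enumerating some paths:
GRN–BRV–IVY–RIV: 10+2+6 = 18
GRN–IVY–RIV: 19+6 = 25
GRN–RIV: 22 = 22
The minimum is $18 via GRN–BRV–IVY–RIV.

$18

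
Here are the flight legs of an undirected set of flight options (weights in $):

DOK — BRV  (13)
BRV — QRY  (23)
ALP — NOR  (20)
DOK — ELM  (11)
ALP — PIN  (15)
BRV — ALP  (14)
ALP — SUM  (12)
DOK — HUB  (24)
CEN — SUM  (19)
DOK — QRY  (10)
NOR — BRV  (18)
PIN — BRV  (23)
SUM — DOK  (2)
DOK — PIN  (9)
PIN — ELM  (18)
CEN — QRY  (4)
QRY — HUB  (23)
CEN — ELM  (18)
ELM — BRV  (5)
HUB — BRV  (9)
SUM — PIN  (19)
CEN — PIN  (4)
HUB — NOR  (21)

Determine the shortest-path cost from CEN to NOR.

Compare a few routes:
CEN–PIN–ALP–NOR: 4+15+20 = 39
CEN–ELM–BRV–NOR: 18+5+18 = 41
The minimum is $39 via CEN–PIN–ALP–NOR.

$39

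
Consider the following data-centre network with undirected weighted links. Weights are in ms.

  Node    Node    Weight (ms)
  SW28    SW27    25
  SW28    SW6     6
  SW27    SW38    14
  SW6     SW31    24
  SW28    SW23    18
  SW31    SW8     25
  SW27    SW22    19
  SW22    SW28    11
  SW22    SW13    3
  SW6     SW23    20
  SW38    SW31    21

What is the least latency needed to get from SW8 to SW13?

69 ms

Candidate routes:
SW8 → SW31 → SW6 → SW28 → SW22 → SW13: 25+24+6+11+3 = 69
SW8 → SW31 → SW38 → SW27 → SW22 → SW13: 25+21+14+19+3 = 82
The minimum is 69 ms via SW8 → SW31 → SW6 → SW28 → SW22 → SW13.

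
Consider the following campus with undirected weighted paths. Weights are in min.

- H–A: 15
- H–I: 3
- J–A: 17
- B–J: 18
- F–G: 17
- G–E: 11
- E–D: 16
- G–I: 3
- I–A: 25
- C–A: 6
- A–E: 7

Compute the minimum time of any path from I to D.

Candidate routes:
I - G - E - D: 3+11+16 = 30
I - H - A - E - D: 3+15+7+16 = 41
I - A - E - D: 25+7+16 = 48
Cheapest is I - G - E - D at 30 min.

30 min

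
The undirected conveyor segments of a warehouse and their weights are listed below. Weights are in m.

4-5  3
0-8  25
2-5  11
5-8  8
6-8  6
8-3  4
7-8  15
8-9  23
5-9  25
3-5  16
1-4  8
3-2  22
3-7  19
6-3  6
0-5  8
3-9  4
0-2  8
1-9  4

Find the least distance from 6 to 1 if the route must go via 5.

Best 6 to 5: 6 → 8 → 5 costing 14
Shortest 5→1: 5 → 4 → 1 = 11
Total via 5: 14 + 11 = 25 m.

25 m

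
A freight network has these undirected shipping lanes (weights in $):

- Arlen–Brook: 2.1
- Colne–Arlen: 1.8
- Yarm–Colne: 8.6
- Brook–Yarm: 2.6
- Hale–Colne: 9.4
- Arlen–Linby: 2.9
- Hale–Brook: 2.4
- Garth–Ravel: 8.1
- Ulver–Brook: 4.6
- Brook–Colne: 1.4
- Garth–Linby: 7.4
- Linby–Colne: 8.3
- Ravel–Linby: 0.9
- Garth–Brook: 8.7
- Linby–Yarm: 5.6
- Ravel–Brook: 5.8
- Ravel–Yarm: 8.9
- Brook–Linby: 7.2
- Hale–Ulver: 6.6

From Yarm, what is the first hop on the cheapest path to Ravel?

Linby

Compare a few routes:
Yarm - Brook - Ravel: 2.6+5.8 = 8.4
Yarm - Linby - Ravel: 5.6+0.9 = 6.5
Cheapest is Yarm - Linby - Ravel at $6.5.
So from Yarm the first move is to Linby.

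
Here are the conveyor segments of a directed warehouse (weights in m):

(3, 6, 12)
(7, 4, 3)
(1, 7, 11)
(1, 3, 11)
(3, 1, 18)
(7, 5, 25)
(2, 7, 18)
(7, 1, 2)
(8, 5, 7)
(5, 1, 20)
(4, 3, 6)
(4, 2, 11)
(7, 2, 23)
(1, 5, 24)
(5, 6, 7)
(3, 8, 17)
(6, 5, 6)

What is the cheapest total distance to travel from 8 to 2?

52 m

Compare a few routes:
8 - 5 - 1 - 7 - 2: 7+20+11+23 = 61
8 - 5 - 1 - 7 - 4 - 2: 7+20+11+3+11 = 52
The minimum is 52 m via 8 - 5 - 1 - 7 - 4 - 2.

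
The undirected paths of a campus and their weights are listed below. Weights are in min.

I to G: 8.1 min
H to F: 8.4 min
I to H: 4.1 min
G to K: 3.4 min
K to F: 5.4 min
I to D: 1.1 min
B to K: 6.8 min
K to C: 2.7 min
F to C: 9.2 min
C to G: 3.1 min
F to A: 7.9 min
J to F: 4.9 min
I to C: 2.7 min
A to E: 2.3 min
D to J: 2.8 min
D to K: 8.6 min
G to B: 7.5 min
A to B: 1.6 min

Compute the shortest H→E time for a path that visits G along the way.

Best H to G: H–I–C–G costing 9.9
Shortest G→E: G–B–A–E = 11.4
Total via G: 9.9 + 11.4 = 21.3 min.

21.3 min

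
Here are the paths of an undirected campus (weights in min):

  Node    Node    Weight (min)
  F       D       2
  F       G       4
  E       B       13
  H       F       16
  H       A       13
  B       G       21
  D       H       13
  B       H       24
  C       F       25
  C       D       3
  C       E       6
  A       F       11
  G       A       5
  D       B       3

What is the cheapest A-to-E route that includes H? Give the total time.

35 min

Best A to H: A → H costing 13
Best H to E: H → D → C → E costing 22
Total via H: 13 + 22 = 35 min.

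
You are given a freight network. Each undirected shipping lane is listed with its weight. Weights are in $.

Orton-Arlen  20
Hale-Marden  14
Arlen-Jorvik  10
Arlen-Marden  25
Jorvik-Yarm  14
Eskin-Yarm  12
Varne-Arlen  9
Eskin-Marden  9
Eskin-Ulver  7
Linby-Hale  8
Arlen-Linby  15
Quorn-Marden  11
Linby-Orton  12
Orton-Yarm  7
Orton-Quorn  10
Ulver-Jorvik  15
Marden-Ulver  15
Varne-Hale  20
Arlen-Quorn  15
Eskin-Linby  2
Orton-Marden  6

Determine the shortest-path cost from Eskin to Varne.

$26

Compare a few routes:
Eskin - Marden - Hale - Varne: 9+14+20 = 43
Eskin - Ulver - Jorvik - Arlen - Varne: 7+15+10+9 = 41
Eskin - Linby - Arlen - Varne: 2+15+9 = 26
Eskin - Linby - Hale - Varne: 2+8+20 = 30
The minimum is $26 via Eskin - Linby - Arlen - Varne.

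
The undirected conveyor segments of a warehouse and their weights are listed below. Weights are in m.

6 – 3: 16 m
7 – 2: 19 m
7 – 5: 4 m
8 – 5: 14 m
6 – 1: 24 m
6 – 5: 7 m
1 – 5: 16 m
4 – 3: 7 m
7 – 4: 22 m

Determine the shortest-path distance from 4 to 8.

Enumerating some paths:
4 → 3 → 6 → 1 → 5 → 8: 7+16+24+16+14 = 77
4 → 3 → 6 → 5 → 8: 7+16+7+14 = 44
4 → 7 → 5 → 8: 22+4+14 = 40
Cheapest is 4 → 7 → 5 → 8 at 40 m.

40 m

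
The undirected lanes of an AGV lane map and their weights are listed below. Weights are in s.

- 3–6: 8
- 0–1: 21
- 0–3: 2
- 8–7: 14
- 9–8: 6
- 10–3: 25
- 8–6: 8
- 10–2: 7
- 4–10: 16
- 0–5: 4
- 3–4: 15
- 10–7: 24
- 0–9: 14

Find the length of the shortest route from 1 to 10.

Running Dijkstra from 1:
1: 0
0: 21  (via 1)
3: 23  (via 0)
5: 25  (via 0)
6: 31  (via 3)
9: 35  (via 0)
4: 38  (via 3)
8: 39  (via 6)
10: 48  (via 3)
Shortest route: 1–0–3–10 = 48 s.

48 s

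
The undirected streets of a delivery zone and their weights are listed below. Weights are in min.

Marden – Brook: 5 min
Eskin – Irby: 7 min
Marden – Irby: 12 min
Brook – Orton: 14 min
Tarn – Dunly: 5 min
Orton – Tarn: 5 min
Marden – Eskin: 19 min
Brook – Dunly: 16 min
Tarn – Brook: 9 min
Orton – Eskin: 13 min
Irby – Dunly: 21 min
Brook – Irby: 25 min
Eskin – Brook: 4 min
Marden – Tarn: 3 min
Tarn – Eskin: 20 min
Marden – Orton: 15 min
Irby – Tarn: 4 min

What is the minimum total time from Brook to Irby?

Enumerating some paths:
Brook → Eskin → Irby: 4+7 = 11
Brook → Marden → Tarn → Irby: 5+3+4 = 12
Brook → Tarn → Irby: 9+4 = 13
Brook → Marden → Irby: 5+12 = 17
Cheapest is Brook → Eskin → Irby at 11 min.

11 min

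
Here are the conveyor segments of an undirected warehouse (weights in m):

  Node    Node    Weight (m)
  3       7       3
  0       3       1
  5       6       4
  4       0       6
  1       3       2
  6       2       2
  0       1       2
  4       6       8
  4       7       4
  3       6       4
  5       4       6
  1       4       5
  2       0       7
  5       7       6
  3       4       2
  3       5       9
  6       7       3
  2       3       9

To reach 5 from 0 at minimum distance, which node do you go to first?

Compare a few routes:
0 → 3 → 4 → 5: 1+2+6 = 9
0 → 3 → 7 → 5: 1+3+6 = 10
The minimum is 9 m via 0 → 3 → 4 → 5.
So from 0 the first move is to 3.

3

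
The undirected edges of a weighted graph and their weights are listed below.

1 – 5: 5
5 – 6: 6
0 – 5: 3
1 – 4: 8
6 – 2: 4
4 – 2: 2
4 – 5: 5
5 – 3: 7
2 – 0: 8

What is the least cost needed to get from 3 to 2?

14

Enumerating some paths:
3 - 5 - 0 - 2: 7+3+8 = 18
3 - 5 - 4 - 2: 7+5+2 = 14
3 - 5 - 1 - 4 - 2: 7+5+8+2 = 22
3 - 5 - 6 - 2: 7+6+4 = 17
Cheapest is 3 - 5 - 4 - 2 at 14.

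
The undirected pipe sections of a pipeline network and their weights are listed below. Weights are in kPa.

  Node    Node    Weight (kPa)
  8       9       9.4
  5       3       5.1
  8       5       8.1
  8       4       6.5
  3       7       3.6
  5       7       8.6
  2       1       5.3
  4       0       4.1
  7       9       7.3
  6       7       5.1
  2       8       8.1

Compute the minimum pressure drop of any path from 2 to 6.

Enumerating some paths:
2–8–5–7–6: 8.1+8.1+8.6+5.1 = 29.9
2–8–5–3–7–6: 8.1+8.1+5.1+3.6+5.1 = 30
The minimum is 29.9 kPa via 2–8–5–7–6.

29.9 kPa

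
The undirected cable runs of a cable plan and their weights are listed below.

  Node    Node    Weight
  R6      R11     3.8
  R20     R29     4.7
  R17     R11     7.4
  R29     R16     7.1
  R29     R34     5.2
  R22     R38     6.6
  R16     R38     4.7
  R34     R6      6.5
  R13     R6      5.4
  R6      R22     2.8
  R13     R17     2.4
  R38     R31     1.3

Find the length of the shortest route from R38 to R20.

Running Dijkstra from R38:
R38: 0
R31: 1.3  (via R38)
R16: 4.7  (via R38)
R22: 6.6  (via R38)
R6: 9.4  (via R22)
R29: 11.8  (via R16)
R11: 13.2  (via R6)
R13: 14.8  (via R6)
R34: 15.9  (via R6)
R20: 16.5  (via R29)
Shortest route: R38–R16–R29–R20 = 16.5.

16.5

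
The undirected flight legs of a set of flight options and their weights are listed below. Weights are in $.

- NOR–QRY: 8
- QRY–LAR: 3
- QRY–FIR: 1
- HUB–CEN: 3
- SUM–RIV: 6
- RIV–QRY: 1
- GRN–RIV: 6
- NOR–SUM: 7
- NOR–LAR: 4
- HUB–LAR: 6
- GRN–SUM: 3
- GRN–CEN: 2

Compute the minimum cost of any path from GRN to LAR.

Running Dijkstra from GRN:
GRN: 0
CEN: 2  (via GRN)
SUM: 3  (via GRN)
HUB: 5  (via CEN)
RIV: 6  (via GRN)
QRY: 7  (via RIV)
FIR: 8  (via QRY)
NOR: 10  (via SUM)
LAR: 10  (via QRY)
Shortest route: GRN–RIV–QRY–LAR = $10.

$10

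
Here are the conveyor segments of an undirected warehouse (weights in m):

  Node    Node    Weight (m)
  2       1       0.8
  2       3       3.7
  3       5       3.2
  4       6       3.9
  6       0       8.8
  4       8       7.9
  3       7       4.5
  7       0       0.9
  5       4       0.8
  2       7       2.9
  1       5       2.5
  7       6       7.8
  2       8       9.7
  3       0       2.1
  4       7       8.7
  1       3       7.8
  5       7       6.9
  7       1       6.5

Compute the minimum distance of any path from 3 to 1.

4.5 m

Shortest distances from 3:
3: 0
0: 2.1  (via 3)
7: 3  (via 0)
5: 3.2  (via 3)
2: 3.7  (via 3)
4: 4  (via 5)
1: 4.5  (via 2)
Shortest route: 3 → 2 → 1 = 4.5 m.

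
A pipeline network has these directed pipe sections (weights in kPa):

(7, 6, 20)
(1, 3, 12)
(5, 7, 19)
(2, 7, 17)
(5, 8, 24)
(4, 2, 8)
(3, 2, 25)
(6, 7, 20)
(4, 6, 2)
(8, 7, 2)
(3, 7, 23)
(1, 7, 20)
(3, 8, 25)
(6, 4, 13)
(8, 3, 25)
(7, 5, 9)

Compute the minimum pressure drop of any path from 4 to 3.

Candidate routes:
4–2–7–5–8–3: 8+17+9+24+25 = 83
4–6–7–5–8–3: 2+20+9+24+25 = 80
The minimum is 80 kPa via 4–6–7–5–8–3.

80 kPa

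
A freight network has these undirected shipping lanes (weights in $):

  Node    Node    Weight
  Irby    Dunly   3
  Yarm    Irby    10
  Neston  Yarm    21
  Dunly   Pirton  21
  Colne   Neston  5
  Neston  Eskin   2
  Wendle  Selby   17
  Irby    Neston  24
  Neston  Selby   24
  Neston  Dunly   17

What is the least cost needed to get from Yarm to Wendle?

Compare a few routes:
Yarm - Irby - Dunly - Neston - Selby - Wendle: 10+3+17+24+17 = 71
Yarm - Neston - Selby - Wendle: 21+24+17 = 62
The minimum is $62 via Yarm - Neston - Selby - Wendle.

$62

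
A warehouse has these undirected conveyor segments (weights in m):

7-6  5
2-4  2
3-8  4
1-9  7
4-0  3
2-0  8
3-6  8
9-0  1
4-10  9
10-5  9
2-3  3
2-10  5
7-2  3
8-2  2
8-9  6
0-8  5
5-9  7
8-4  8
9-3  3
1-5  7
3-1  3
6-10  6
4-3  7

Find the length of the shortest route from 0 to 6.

Running Dijkstra from 0:
0: 0
9: 1  (via 0)
4: 3  (via 0)
3: 4  (via 9)
2: 5  (via 4)
8: 5  (via 0)
1: 7  (via 3)
5: 8  (via 9)
7: 8  (via 2)
10: 10  (via 2)
6: 12  (via 3)
Shortest route: 0–9–3–6 = 12 m.

12 m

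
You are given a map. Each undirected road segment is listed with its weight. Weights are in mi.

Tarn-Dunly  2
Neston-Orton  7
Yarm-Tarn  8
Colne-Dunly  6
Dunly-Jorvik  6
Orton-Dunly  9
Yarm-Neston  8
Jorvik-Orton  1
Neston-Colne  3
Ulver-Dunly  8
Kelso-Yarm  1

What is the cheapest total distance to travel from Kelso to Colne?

12 mi

Enumerating some paths:
Kelso–Yarm–Tarn–Dunly–Colne: 1+8+2+6 = 17
Kelso–Yarm–Tarn–Dunly–Jorvik–Orton–Neston–Colne: 1+8+2+6+1+7+3 = 28
Kelso–Yarm–Neston–Colne: 1+8+3 = 12
Kelso–Yarm–Neston–Orton–Jorvik–Dunly–Colne: 1+8+7+1+6+6 = 29
The minimum is 12 mi via Kelso–Yarm–Neston–Colne.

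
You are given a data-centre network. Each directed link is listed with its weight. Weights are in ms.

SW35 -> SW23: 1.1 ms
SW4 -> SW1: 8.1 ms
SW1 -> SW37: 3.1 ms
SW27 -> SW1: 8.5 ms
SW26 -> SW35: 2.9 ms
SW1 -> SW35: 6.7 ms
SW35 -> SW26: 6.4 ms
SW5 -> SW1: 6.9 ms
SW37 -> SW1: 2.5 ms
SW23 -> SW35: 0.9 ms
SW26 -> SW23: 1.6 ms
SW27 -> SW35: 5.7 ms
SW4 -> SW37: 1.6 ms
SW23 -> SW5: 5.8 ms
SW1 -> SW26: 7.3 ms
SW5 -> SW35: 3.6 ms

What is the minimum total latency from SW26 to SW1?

14.3 ms

Enumerating some paths:
SW26 → SW23 → SW5 → SW1: 1.6+5.8+6.9 = 14.3
SW26 → SW35 → SW23 → SW5 → SW1: 2.9+1.1+5.8+6.9 = 16.7
The minimum is 14.3 ms via SW26 → SW23 → SW5 → SW1.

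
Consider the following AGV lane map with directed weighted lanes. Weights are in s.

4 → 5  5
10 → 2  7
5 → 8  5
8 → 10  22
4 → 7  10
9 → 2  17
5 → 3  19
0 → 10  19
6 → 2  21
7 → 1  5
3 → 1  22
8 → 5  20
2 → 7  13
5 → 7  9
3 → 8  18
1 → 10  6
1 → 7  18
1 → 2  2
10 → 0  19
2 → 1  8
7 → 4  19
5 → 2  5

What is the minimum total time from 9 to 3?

73 s

Running Dijkstra from 9:
9: 0
2: 17  (via 9)
1: 25  (via 2)
7: 30  (via 2)
10: 31  (via 1)
4: 49  (via 7)
0: 50  (via 10)
5: 54  (via 4)
8: 59  (via 5)
3: 73  (via 5)
Shortest route: 9–2–7–4–5–3 = 73 s.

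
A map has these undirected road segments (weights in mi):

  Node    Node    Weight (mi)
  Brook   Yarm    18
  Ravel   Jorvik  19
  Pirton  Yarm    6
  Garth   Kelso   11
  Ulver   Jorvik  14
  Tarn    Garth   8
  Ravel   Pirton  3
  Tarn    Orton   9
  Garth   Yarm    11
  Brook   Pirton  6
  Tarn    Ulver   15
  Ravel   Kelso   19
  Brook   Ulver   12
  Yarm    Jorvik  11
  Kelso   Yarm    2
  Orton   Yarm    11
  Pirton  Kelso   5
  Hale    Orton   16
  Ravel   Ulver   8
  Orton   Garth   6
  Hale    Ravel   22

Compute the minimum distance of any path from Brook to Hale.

31 mi

Candidate routes:
Brook - Pirton - Yarm - Orton - Hale: 6+6+11+16 = 39
Brook - Pirton - Ravel - Hale: 6+3+22 = 31
The minimum is 31 mi via Brook - Pirton - Ravel - Hale.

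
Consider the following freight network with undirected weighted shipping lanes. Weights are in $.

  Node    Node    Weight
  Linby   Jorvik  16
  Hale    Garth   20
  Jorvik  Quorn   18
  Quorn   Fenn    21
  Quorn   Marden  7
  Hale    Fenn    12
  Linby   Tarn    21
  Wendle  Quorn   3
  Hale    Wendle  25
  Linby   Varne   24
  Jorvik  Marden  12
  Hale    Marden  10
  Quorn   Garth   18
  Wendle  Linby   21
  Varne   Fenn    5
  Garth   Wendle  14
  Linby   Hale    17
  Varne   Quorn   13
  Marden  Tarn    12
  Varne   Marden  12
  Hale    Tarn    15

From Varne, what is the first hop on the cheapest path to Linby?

Linby

Compare a few routes:
Varne–Fenn–Hale–Linby: 5+12+17 = 34
Varne–Linby: 24 = 24
The minimum is $24 via Varne–Linby.
So from Varne the first move is to Linby.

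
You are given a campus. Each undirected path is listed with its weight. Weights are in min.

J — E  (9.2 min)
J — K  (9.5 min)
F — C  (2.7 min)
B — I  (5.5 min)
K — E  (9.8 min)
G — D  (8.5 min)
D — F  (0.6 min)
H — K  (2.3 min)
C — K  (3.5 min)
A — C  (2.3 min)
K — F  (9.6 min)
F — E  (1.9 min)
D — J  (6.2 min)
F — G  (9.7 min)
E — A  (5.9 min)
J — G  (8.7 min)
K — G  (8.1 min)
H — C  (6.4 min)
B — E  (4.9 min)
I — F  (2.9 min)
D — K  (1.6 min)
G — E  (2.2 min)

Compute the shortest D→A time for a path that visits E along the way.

Best D to E: D → F → E costing 2.5
Best E to A: E → A costing 5.9
Total via E: 2.5 + 5.9 = 8.4 min.

8.4 min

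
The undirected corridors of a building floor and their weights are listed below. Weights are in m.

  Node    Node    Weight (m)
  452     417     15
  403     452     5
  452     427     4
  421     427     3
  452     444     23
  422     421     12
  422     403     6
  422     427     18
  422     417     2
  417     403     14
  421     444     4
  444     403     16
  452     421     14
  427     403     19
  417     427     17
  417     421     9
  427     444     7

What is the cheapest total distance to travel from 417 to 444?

13 m

Compare a few routes:
417 → 421 → 444: 9+4 = 13
417 → 422 → 421 → 444: 2+12+4 = 18
The minimum is 13 m via 417 → 421 → 444.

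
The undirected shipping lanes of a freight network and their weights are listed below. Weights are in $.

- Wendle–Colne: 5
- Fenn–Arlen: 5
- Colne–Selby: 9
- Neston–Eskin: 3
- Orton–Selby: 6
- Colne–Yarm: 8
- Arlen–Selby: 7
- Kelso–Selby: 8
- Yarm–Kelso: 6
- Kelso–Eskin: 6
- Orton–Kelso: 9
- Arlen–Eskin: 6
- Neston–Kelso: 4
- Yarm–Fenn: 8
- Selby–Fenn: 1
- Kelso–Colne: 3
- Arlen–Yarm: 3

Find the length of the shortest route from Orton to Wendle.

$17

Running Dijkstra from Orton:
Orton: 0
Selby: 6  (via Orton)
Fenn: 7  (via Selby)
Kelso: 9  (via Orton)
Colne: 12  (via Kelso)
Arlen: 12  (via Fenn)
Neston: 13  (via Kelso)
Yarm: 15  (via Fenn)
Eskin: 15  (via Kelso)
Wendle: 17  (via Colne)
Shortest route: Orton–Kelso–Colne–Wendle = $17.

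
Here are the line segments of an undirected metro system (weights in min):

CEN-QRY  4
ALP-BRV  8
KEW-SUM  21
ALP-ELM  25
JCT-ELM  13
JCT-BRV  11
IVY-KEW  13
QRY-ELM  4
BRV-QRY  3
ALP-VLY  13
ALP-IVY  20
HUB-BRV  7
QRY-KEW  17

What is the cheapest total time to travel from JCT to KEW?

Candidate routes:
JCT - BRV - QRY - KEW: 11+3+17 = 31
JCT - ELM - QRY - KEW: 13+4+17 = 34
Cheapest is JCT - BRV - QRY - KEW at 31 min.

31 min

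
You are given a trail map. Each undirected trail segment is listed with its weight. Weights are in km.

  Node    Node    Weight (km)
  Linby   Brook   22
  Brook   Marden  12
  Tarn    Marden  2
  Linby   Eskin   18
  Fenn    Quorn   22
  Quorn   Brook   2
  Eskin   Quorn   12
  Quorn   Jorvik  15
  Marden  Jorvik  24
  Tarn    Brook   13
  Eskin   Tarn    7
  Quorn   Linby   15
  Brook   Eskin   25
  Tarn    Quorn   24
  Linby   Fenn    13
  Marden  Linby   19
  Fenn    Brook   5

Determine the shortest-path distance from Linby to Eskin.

Running Dijkstra from Linby:
Linby: 0
Fenn: 13  (via Linby)
Quorn: 15  (via Linby)
Brook: 17  (via Quorn)
Eskin: 18  (via Linby)
Shortest route: Linby–Eskin = 18 km.

18 km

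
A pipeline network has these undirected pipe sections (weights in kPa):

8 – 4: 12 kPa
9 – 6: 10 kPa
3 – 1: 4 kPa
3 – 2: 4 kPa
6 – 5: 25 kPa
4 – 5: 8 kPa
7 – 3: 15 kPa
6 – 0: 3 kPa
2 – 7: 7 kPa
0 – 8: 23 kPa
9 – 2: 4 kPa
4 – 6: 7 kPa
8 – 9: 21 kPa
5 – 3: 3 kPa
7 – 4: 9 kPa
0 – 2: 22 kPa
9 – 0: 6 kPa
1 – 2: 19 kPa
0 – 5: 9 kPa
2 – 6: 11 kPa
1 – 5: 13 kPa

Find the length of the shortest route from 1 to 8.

27 kPa

Enumerating some paths:
1 → 3 → 2 → 9 → 8: 4+4+4+21 = 33
1 → 5 → 4 → 8: 13+8+12 = 33
1 → 3 → 5 → 4 → 8: 4+3+8+12 = 27
The minimum is 27 kPa via 1 → 3 → 5 → 4 → 8.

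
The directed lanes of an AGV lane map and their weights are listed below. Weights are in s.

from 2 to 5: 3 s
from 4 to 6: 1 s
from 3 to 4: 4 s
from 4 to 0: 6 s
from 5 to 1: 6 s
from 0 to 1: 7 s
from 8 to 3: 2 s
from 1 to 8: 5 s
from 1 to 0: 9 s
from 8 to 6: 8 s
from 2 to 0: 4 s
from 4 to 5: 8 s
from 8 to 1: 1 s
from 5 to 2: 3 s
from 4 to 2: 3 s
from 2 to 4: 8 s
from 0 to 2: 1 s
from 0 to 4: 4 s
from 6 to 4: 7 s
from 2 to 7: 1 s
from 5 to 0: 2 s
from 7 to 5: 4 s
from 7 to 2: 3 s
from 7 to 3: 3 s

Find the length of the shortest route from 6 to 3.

Candidate routes:
6–4–5–0–2–7–3: 7+8+2+1+1+3 = 22
6–4–2–7–3: 7+3+1+3 = 14
6–4–0–2–7–3: 7+6+1+1+3 = 18
6–4–5–2–7–3: 7+8+3+1+3 = 22
Cheapest is 6–4–2–7–3 at 14 s.

14 s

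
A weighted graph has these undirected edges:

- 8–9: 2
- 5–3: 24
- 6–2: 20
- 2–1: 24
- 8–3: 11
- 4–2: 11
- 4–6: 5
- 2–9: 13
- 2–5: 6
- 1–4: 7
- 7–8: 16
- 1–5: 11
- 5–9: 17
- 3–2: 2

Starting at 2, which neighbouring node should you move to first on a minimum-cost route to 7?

3

Compare a few routes:
2 → 5 → 9 → 8 → 7: 6+17+2+16 = 41
2 → 5 → 3 → 8 → 7: 6+24+11+16 = 57
2 → 3 → 8 → 7: 2+11+16 = 29
2 → 9 → 8 → 7: 13+2+16 = 31
The minimum is 29 via 2 → 3 → 8 → 7.
So from 2 the first move is to 3.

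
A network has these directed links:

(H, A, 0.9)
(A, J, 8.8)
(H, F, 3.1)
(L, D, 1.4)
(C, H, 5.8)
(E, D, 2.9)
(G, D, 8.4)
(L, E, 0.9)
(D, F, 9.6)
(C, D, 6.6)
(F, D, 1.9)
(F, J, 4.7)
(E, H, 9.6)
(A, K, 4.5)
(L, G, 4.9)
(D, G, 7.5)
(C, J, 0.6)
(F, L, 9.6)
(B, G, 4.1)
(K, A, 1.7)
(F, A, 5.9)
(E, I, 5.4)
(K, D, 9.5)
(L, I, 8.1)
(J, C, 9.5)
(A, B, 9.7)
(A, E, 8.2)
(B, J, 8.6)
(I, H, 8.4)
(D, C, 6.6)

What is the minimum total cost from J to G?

23.6

Candidate routes:
J → C → H → F → D → G: 9.5+5.8+3.1+1.9+7.5 = 27.8
J → C → D → G: 9.5+6.6+7.5 = 23.6
J → C → H → F → L → G: 9.5+5.8+3.1+9.6+4.9 = 32.9
J → C → H → A → B → G: 9.5+5.8+0.9+9.7+4.1 = 30
The minimum is 23.6 via J → C → D → G.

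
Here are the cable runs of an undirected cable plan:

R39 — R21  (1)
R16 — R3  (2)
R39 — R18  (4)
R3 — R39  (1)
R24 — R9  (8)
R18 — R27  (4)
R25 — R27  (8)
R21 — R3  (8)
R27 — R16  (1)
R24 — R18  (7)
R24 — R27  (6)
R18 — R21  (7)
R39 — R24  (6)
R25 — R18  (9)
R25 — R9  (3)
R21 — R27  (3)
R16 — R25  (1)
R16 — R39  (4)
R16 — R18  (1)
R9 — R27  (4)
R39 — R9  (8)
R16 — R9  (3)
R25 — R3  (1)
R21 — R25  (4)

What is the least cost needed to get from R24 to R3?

Candidate routes:
R24 - R27 - R16 - R25 - R3: 6+1+1+1 = 9
R24 - R27 - R16 - R3: 6+1+2 = 9
R24 - R18 - R16 - R25 - R3: 7+1+1+1 = 10
R24 - R39 - R3: 6+1 = 7
The minimum is 7 via R24 - R39 - R3.

7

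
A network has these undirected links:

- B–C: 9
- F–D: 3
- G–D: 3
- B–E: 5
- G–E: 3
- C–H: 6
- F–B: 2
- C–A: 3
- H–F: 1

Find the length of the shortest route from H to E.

8

Enumerating some paths:
H–F–B–E: 1+2+5 = 8
H–F–D–G–E: 1+3+3+3 = 10
The minimum is 8 via H–F–B–E.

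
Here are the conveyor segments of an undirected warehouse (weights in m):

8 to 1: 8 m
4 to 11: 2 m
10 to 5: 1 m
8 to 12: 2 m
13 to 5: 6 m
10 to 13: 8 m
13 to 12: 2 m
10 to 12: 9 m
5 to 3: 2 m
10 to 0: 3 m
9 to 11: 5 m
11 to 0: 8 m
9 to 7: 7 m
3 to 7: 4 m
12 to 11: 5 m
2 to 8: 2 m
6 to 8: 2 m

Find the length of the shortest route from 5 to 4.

Running Dijkstra from 5:
5: 0
10: 1  (via 5)
3: 2  (via 5)
0: 4  (via 10)
7: 6  (via 3)
13: 6  (via 5)
12: 8  (via 13)
8: 10  (via 12)
2: 12  (via 8)
6: 12  (via 8)
11: 12  (via 0)
9: 13  (via 7)
4: 14  (via 11)
Shortest route: 5–10–0–11–4 = 14 m.

14 m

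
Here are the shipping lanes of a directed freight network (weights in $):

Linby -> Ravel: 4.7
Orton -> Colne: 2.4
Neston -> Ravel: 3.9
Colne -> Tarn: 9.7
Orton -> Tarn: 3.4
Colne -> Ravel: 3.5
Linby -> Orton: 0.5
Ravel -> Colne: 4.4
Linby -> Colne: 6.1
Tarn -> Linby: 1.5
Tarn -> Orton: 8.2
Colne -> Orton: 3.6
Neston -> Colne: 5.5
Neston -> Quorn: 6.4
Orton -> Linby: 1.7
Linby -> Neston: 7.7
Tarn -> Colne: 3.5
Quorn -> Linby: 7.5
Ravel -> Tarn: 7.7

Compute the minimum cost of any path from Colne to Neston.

$13

Compare a few routes:
Colne → Orton → Tarn → Linby → Neston: 3.6+3.4+1.5+7.7 = 16.2
Colne → Tarn → Linby → Neston: 9.7+1.5+7.7 = 18.9
Colne → Orton → Linby → Neston: 3.6+1.7+7.7 = 13
Cheapest is Colne → Orton → Linby → Neston at $13.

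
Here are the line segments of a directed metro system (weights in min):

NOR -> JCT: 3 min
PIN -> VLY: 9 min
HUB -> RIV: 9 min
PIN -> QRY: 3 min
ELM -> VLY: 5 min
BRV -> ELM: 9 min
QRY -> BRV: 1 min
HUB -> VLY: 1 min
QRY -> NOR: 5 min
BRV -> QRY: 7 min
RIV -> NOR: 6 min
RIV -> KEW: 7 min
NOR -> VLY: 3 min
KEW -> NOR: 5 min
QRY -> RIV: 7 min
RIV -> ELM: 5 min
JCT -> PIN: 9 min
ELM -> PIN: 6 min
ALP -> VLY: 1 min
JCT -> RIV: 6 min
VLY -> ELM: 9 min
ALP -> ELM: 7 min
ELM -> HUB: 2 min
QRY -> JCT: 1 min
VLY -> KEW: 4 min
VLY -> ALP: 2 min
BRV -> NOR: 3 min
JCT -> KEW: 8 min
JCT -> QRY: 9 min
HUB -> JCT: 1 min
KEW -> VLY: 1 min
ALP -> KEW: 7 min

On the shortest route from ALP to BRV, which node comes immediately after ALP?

Compare a few routes:
ALP–VLY–ELM–PIN–QRY–BRV: 1+9+6+3+1 = 20
ALP–ELM–PIN–QRY–BRV: 7+6+3+1 = 17
ALP–ELM–HUB–JCT–PIN–QRY–BRV: 7+2+1+9+3+1 = 23
ALP–ELM–HUB–JCT–QRY–BRV: 7+2+1+9+1 = 20
Cheapest is ALP–ELM–PIN–QRY–BRV at 17 min.
So from ALP the first move is to ELM.

ELM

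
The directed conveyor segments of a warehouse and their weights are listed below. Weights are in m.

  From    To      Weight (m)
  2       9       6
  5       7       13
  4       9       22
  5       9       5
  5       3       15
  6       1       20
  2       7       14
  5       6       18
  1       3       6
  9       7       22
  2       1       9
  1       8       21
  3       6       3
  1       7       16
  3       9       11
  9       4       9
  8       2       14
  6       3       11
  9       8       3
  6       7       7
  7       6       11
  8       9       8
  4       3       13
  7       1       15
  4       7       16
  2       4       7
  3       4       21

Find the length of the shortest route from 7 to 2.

Running Dijkstra from 7:
7: 0
6: 11  (via 7)
1: 15  (via 7)
3: 21  (via 1)
9: 32  (via 3)
8: 35  (via 9)
4: 41  (via 9)
2: 49  (via 8)
Shortest route: 7 → 1 → 3 → 9 → 8 → 2 = 49 m.

49 m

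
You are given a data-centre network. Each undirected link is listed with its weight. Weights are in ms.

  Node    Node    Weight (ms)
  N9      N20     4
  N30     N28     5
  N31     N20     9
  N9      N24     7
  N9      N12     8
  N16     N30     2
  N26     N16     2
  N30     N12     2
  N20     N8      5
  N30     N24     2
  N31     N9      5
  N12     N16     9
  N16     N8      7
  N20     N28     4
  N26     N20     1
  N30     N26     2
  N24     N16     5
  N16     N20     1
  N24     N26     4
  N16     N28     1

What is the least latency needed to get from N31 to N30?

Shortest distances from N31:
N31: 0
N9: 5  (via N31)
N20: 9  (via N31)
N26: 10  (via N20)
N16: 10  (via N20)
N28: 11  (via N16)
N24: 12  (via N9)
N30: 12  (via N26)
Shortest route: N31–N20–N26–N30 = 12 ms.

12 ms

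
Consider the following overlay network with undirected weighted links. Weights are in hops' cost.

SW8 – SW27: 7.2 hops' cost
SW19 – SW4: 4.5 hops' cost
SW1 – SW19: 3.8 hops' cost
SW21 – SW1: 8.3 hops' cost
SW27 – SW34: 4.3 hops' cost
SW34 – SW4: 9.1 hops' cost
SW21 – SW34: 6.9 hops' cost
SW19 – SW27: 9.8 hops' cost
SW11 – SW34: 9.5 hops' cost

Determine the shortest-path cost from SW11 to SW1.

Running Dijkstra from SW11:
SW11: 0
SW34: 9.5  (via SW11)
SW27: 13.8  (via SW34)
SW21: 16.4  (via SW34)
SW4: 18.6  (via SW34)
SW8: 21  (via SW27)
SW19: 23.1  (via SW4)
SW1: 24.7  (via SW21)
Shortest route: SW11–SW34–SW21–SW1 = 24.7 hops' cost.

24.7 hops' cost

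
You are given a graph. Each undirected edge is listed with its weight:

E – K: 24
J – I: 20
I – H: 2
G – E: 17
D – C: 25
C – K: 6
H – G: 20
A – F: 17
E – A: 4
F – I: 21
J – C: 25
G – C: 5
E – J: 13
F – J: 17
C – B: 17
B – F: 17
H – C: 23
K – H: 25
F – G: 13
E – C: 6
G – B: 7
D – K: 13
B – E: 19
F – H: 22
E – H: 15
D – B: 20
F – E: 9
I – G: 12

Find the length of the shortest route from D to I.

36

Enumerating some paths:
D → B → G → I: 20+7+12 = 39
D → K → C → G → I: 13+6+5+12 = 36
The minimum is 36 via D → K → C → G → I.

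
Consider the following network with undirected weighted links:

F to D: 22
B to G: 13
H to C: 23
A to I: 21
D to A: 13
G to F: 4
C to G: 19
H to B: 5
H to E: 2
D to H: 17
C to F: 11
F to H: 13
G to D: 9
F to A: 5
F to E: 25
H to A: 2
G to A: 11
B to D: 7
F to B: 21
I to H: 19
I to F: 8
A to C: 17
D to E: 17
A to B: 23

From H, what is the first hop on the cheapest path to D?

B

Enumerating some paths:
H–A–D: 2+13 = 15
H–D: 17 = 17
H–B–D: 5+7 = 12
H–E–D: 2+17 = 19
The minimum is 12 via H–B–D.
So from H the first move is to B.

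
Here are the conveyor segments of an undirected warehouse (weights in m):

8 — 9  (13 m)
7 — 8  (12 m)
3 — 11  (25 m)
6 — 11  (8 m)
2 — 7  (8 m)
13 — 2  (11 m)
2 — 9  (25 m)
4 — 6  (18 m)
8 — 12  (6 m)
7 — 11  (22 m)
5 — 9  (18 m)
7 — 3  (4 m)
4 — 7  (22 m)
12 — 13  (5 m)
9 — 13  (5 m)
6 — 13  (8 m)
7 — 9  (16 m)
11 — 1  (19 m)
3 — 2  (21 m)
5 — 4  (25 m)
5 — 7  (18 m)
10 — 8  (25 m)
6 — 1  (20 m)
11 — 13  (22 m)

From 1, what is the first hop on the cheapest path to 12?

Candidate routes:
1 - 11 - 6 - 13 - 12: 19+8+8+5 = 40
1 - 6 - 13 - 12: 20+8+5 = 33
Cheapest is 1 - 6 - 13 - 12 at 33 m.
So from 1 the first move is to 6.

6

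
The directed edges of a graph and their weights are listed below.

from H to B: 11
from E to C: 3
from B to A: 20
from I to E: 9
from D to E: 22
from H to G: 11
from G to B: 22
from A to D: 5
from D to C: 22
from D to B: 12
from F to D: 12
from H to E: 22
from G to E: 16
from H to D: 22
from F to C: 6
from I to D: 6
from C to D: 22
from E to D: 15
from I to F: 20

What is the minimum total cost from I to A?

38

Settle nodes by increasing distance from I:
I: 0
D: 6  (via I)
E: 9  (via I)
C: 12  (via E)
B: 18  (via D)
F: 20  (via I)
A: 38  (via B)
Shortest route: I–D–B–A = 38.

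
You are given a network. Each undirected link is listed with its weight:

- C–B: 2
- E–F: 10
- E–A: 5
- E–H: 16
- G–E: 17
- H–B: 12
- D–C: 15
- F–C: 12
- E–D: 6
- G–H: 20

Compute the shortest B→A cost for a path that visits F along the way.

Best B to F: B–C–F costing 14
Shortest F→A: F–E–A = 15
Total via F: 14 + 15 = 29.

29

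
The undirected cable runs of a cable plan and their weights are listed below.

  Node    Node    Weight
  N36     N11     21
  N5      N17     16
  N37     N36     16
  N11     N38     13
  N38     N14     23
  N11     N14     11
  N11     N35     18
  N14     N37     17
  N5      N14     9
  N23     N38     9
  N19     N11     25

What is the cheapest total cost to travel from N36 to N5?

Candidate routes:
N36 - N37 - N14 - N5: 16+17+9 = 42
N36 - N11 - N38 - N14 - N5: 21+13+23+9 = 66
N36 - N11 - N14 - N5: 21+11+9 = 41
The minimum is 41 via N36 - N11 - N14 - N5.

41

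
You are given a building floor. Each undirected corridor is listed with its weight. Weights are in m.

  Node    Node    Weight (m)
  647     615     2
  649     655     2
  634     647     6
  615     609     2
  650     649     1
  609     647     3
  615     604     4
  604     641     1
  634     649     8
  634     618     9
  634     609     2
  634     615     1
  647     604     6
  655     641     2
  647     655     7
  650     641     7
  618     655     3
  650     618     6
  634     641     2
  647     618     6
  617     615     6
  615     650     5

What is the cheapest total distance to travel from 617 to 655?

Compare a few routes:
617 → 615 → 609 → 634 → 641 → 655: 6+2+2+2+2 = 14
617 → 615 → 634 → 641 → 655: 6+1+2+2 = 11
617 → 615 → 650 → 649 → 655: 6+5+1+2 = 14
617 → 615 → 604 → 641 → 655: 6+4+1+2 = 13
The minimum is 11 m via 617 → 615 → 634 → 641 → 655.

11 m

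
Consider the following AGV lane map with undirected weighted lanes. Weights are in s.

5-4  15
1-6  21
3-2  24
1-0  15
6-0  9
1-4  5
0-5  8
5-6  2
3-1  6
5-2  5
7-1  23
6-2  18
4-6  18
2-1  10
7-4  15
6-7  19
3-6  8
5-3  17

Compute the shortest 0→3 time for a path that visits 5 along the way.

Shortest 0→5: 0–5 = 8
Best 5 to 3: 5–6–3 costing 10
Total via 5: 8 + 10 = 18 s.

18 s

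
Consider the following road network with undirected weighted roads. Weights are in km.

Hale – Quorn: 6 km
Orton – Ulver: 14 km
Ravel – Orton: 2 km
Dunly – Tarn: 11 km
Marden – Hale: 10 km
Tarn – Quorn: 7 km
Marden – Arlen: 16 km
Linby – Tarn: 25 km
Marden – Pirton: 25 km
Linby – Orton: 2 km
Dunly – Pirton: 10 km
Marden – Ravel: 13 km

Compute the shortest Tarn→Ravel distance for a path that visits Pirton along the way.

59 km

Shortest Tarn→Pirton: Tarn–Dunly–Pirton = 21
Shortest Pirton→Ravel: Pirton–Marden–Ravel = 38
Total via Pirton: 21 + 38 = 59 km.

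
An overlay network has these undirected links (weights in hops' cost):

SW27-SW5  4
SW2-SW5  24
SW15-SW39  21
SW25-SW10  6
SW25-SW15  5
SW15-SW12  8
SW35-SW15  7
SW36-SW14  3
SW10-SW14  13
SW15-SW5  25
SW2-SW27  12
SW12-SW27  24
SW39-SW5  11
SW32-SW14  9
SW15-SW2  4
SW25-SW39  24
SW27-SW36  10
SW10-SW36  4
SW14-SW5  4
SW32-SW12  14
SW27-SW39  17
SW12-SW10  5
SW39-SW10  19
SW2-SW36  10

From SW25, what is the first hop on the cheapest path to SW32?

Enumerating some paths:
SW25 → SW10 → SW36 → SW14 → SW32: 6+4+3+9 = 22
SW25 → SW15 → SW12 → SW32: 5+8+14 = 27
SW25 → SW10 → SW12 → SW32: 6+5+14 = 25
Cheapest is SW25 → SW10 → SW36 → SW14 → SW32 at 22 hops' cost.
So from SW25 the first move is to SW10.

SW10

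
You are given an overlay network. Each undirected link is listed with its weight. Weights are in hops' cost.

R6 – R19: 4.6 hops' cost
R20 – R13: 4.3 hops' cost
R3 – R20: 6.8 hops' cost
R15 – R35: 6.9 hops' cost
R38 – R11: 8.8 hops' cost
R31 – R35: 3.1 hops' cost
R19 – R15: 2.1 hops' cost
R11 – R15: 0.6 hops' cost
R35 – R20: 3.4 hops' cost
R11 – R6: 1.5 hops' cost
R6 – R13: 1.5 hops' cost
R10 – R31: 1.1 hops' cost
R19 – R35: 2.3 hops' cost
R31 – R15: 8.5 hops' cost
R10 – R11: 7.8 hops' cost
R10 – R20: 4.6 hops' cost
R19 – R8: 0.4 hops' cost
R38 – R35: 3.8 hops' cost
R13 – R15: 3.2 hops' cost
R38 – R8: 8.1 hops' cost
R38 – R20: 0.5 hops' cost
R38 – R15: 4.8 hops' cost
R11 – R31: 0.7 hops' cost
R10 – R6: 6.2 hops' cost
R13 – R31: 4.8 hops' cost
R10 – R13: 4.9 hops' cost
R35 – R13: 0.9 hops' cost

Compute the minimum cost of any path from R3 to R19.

Candidate routes:
R3 - R20 - R35 - R19: 6.8+3.4+2.3 = 12.5
R3 - R20 - R38 - R35 - R19: 6.8+0.5+3.8+2.3 = 13.4
R3 - R20 - R13 - R35 - R19: 6.8+4.3+0.9+2.3 = 14.3
R3 - R20 - R38 - R15 - R19: 6.8+0.5+4.8+2.1 = 14.2
The minimum is 12.5 hops' cost via R3 - R20 - R35 - R19.

12.5 hops' cost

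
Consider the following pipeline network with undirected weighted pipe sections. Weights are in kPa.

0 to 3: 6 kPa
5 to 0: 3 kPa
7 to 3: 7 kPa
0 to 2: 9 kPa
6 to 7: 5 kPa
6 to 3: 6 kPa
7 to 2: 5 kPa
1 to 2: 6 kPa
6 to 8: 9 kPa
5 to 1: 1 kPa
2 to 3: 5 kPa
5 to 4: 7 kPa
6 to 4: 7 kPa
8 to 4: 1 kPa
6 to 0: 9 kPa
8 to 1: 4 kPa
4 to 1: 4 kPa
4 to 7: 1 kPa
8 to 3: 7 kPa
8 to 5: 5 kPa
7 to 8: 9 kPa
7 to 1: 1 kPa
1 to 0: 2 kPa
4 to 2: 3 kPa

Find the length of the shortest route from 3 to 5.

Running Dijkstra from 3:
3: 0
2: 5  (via 3)
0: 6  (via 3)
6: 6  (via 3)
7: 7  (via 3)
8: 7  (via 3)
1: 8  (via 0)
4: 8  (via 2)
5: 9  (via 0)
Shortest route: 3–0–5 = 9 kPa.

9 kPa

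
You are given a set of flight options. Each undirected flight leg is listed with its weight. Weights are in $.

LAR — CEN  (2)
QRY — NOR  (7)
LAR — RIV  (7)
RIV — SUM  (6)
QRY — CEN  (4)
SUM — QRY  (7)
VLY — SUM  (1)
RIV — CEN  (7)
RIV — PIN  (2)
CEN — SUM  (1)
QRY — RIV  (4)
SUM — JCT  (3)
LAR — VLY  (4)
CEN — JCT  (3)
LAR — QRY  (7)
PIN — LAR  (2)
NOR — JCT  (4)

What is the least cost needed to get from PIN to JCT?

$7

Compare a few routes:
PIN → RIV → SUM → JCT: 2+6+3 = 11
PIN → LAR → CEN → SUM → JCT: 2+2+1+3 = 8
PIN → LAR → CEN → JCT: 2+2+3 = 7
PIN → LAR → VLY → SUM → JCT: 2+4+1+3 = 10
Cheapest is PIN → LAR → CEN → JCT at $7.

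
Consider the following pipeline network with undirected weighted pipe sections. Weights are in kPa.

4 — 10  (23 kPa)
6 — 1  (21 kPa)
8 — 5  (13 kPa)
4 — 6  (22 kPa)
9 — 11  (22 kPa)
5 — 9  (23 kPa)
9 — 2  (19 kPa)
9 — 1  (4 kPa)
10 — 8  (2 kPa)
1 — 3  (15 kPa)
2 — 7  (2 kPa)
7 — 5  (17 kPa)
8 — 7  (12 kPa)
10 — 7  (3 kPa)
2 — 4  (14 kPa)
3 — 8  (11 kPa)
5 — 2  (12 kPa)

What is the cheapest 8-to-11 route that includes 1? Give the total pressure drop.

Best 8 to 1: 8–3–1 costing 26
Shortest 1→11: 1–9–11 = 26
Total via 1: 26 + 26 = 52 kPa.

52 kPa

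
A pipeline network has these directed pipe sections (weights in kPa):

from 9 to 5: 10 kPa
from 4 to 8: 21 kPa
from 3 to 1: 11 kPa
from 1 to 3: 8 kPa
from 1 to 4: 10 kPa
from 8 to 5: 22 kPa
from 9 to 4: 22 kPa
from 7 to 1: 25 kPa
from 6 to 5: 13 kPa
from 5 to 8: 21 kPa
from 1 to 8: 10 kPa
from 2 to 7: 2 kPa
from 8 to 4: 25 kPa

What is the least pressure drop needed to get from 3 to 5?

Shortest distances from 3:
3: 0
1: 11  (via 3)
4: 21  (via 1)
8: 21  (via 1)
5: 43  (via 8)
Shortest route: 3–1–8–5 = 43 kPa.

43 kPa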